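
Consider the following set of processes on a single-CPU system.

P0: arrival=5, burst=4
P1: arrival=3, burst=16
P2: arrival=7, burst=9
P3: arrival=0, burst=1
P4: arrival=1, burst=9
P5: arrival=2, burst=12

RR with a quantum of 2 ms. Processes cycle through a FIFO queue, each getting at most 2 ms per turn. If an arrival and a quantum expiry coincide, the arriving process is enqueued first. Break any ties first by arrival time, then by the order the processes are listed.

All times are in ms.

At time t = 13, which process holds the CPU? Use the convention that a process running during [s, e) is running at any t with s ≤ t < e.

P2

Gantt: | P3 0-1 | P4 1-3 | P5 3-5 | P1 5-7 | P4 7-9 | P0 9-11 | P5 11-13 | P2 13-15 | P1 15-17 | P4 17-19 | P0 19-21 | P5 21-23 | P2 23-25 | P1 25-27 | P4 27-29 | P5 29-31 | P2 31-33 | P1 33-35 | P4 35-36 | P5 36-38 | P2 38-40 | P1 40-42 | P5 42-44 | P2 44-45 | P1 45-51 |
Completion: P0=21  P1=51  P2=45  P3=1  P4=36  P5=44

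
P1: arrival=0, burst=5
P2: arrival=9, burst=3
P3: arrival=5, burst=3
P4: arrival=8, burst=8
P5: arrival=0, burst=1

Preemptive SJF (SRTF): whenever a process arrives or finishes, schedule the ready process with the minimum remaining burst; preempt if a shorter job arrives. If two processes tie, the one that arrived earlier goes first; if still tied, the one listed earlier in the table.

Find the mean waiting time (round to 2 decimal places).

Gantt: | P5 0-1 | P1 1-6 | P3 6-9 | P2 9-12 | P4 12-20 |
Completion: P1=6  P2=12  P3=9  P4=20  P5=1
Turnaround (C−A): P1=6  P2=3  P3=4  P4=12  P5=1
Waiting times: P1=1, P2=0, P3=1, P4=4, P5=0
Average waiting = (1+0+1+4+0) / 5 = 6/5 = 1.20

1.20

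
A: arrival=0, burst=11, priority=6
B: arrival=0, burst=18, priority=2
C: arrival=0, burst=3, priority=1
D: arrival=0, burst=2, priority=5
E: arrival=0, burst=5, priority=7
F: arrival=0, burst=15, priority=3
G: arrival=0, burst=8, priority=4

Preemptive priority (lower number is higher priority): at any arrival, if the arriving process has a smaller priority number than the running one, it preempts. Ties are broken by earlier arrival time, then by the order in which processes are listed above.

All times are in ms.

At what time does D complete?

Schedule: | C 0-3 | B 3-21 | F 21-36 | G 36-44 | D 44-46 | A 46-57 | E 57-62 |
Completion: A=57  B=21  C=3  D=46  E=62  F=36  G=44

46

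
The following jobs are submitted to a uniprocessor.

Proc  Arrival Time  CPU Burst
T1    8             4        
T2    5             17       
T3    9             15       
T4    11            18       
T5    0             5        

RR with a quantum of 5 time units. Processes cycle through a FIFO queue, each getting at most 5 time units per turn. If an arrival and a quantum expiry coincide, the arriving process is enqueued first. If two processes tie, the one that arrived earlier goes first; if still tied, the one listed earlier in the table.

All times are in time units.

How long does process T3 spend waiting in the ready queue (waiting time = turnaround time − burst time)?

25

Gantt: | T5 0-5 | T2 5-10 | T1 10-14 | T3 14-19 | T2 19-24 | T4 24-29 | T3 29-34 | T2 34-39 | T4 39-44 | T3 44-49 | T2 49-51 | T4 51-59 |
Completion: T1=14  T2=51  T3=49  T4=59  T5=5
Turnaround (C−A): T1=6  T2=46  T3=40  T4=48  T5=5
Waiting(T3) = turnaround − burst = 40 − 15 = 25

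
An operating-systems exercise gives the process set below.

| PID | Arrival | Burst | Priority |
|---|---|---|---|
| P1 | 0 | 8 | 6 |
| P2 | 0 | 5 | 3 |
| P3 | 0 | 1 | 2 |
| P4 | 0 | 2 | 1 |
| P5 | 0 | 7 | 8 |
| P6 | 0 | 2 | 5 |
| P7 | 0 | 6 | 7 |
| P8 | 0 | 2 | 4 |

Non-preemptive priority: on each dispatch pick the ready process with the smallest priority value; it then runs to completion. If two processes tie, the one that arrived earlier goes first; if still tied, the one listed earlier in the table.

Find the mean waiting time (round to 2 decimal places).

Gantt: | P4 0-2 | P3 2-3 | P2 3-8 | P8 8-10 | P6 10-12 | P1 12-20 | P7 20-26 | P5 26-33 |
Completion: P1=20  P2=8  P3=3  P4=2  P5=33  P6=12  P7=26  P8=10
Turnaround (C−A): P1=20  P2=8  P3=3  P4=2  P5=33  P6=12  P7=26  P8=10
Waiting times: P1=12, P2=3, P3=2, P4=0, P5=26, P6=10, P7=20, P8=8
Average waiting = (12+3+2+0+26+10+20+8) / 8 = 81/8 = 10.13

10.13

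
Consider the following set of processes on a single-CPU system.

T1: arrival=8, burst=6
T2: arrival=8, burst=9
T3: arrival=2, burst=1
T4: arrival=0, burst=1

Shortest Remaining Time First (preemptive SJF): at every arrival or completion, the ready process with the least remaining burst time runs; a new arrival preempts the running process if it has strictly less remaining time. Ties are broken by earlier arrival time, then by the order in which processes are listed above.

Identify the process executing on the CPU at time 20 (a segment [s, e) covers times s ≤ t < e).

Gantt: | T4 0-1 | idle 1-2 | T3 2-3 | idle 3-8 | T1 8-14 | T2 14-23 |
Completion: T1=14  T2=23  T3=3  T4=1
Turnaround (C−A): T1=6  T2=15  T3=1  T4=1

T2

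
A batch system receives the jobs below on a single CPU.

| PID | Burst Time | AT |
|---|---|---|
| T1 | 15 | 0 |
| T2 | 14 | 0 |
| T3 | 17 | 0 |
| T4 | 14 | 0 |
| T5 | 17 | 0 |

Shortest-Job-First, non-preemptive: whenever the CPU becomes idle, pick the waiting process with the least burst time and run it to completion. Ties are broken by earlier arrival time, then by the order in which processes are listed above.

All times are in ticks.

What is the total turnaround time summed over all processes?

222

Schedule: | T2 0-14 | T4 14-28 | T1 28-43 | T3 43-60 | T5 60-77 |
Completion: T1=43  T2=14  T3=60  T4=28  T5=77
Turnaround (C−A): T1=43  T2=14  T3=60  T4=28  T5=77
Turnaround = completion − arrival: T1=43, T2=14, T3=60, T4=28, T5=77
Total turnaround = 43 + 14 + 60 + 28 + 77 = 222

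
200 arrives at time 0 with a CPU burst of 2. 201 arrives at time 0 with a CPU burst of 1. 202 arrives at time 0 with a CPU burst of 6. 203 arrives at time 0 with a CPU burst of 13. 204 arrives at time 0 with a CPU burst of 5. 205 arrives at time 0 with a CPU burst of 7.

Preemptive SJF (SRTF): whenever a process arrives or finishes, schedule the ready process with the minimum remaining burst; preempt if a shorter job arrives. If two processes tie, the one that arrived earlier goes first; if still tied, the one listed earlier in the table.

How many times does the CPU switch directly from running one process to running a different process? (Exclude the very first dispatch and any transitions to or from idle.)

5

Timeline: | 201 0-1 | 200 1-3 | 204 3-8 | 202 8-14 | 205 14-21 | 203 21-34 |
Completion: 200=3  201=1  202=14  203=34  204=8  205=21
Turnaround (C−A): 200=3  201=1  202=14  203=34  204=8  205=21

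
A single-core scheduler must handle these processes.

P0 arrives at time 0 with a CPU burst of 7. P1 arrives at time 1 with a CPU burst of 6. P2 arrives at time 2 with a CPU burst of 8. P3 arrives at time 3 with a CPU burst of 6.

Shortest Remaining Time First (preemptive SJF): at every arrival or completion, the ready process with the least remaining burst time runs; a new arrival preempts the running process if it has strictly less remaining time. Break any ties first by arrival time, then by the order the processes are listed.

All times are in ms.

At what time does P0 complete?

7

Gantt: | P0 0-7 | P1 7-13 | P3 13-19 | P2 19-27 |
Completion: P0=7  P1=13  P2=27  P3=19
Turnaround (C−A): P0=7  P1=12  P2=25  P3=16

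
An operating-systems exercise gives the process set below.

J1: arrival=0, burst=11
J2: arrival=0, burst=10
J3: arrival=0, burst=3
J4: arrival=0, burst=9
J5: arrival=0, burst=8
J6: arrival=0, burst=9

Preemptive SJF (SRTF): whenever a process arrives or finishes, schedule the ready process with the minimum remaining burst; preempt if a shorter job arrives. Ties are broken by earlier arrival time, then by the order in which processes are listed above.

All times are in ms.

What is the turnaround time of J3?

3

Timeline: | J3 0-3 | J5 3-11 | J4 11-20 | J6 20-29 | J2 29-39 | J1 39-50 |
Completion: J1=50  J2=39  J3=3  J4=20  J5=11  J6=29
Turnaround (C−A): J1=50  J2=39  J3=3  J4=20  J5=11  J6=29
Turnaround(J3) = completion − arrival = 3 − 0 = 3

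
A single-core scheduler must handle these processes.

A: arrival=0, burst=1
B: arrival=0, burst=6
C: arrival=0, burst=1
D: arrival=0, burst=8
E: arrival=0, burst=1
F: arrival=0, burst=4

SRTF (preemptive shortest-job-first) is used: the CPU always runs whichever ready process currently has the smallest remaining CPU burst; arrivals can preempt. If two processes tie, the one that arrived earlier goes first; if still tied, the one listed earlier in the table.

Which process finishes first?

A

Timeline: | A 0-1 | C 1-2 | E 2-3 | F 3-7 | B 7-13 | D 13-21 |
Completion: A=1  B=13  C=2  D=21  E=3  F=7
Turnaround (C−A): A=1  B=13  C=2  D=21  E=3  F=7
Finish order: A → C → E → F → B → D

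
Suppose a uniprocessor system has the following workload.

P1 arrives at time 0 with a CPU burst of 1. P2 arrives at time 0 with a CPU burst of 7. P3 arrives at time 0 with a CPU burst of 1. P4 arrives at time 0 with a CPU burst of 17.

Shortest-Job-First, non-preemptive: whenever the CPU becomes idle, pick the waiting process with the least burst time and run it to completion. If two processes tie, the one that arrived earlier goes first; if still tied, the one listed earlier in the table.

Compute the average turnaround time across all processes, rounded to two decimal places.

9.50

Gantt: | P1 0-1 | P3 1-2 | P2 2-9 | P4 9-26 |
Completion: P1=1  P2=9  P3=2  P4=26
Turnaround (C−A): P1=1  P2=9  P3=2  P4=26
Turnaround times: P1=1, P2=9, P3=2, P4=26
Average turnaround = (1+9+2+26) / 4 = 38/4 = 9.50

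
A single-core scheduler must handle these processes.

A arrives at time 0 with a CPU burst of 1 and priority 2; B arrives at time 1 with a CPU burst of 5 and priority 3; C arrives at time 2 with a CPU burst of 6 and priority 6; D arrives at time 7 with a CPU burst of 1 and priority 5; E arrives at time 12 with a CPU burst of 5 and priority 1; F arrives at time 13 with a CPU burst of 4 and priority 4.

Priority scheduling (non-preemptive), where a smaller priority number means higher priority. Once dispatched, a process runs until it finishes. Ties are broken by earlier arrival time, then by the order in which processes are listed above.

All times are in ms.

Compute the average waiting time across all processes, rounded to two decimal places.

Timeline: | A 0-1 | B 1-6 | C 6-12 | E 12-17 | F 17-21 | D 21-22 |
Completion: A=1  B=6  C=12  D=22  E=17  F=21
Waiting times: A=0, B=0, C=4, D=14, E=0, F=4
Average waiting = (0+0+4+14+0+4) / 6 = 22/6 = 3.67

3.67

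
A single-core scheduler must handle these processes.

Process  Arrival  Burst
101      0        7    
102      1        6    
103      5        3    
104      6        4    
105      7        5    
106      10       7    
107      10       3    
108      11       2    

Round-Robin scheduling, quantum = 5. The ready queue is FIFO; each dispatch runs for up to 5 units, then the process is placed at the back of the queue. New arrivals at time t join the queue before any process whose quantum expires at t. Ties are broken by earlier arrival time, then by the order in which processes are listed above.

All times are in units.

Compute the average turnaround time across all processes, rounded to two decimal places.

Timeline: | 101 0-5 | 102 5-10 | 103 10-13 | 101 13-15 | 104 15-19 | 105 19-24 | 106 24-29 | 107 29-32 | 102 32-33 | 108 33-35 | 106 35-37 |
Completion: 101=15  102=33  103=13  104=19  105=24  106=37  107=32  108=35
Turnaround times: 101=15, 102=32, 103=8, 104=13, 105=17, 106=27, 107=22, 108=24
Average turnaround = (15+32+8+13+17+27+22+24) / 8 = 158/8 = 19.75

19.75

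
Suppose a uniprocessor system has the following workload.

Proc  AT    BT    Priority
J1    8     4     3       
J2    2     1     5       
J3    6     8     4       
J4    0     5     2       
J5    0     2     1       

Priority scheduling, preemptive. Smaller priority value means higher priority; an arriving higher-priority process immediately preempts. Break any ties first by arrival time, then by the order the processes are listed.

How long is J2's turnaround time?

Gantt: | J5 0-2 | J4 2-7 | J3 7-8 | J1 8-12 | J3 12-19 | J2 19-20 |
Completion: J1=12  J2=20  J3=19  J4=7  J5=2
Turnaround (C−A): J1=4  J2=18  J3=13  J4=7  J5=2
Turnaround(J2) = completion − arrival = 20 − 2 = 18

18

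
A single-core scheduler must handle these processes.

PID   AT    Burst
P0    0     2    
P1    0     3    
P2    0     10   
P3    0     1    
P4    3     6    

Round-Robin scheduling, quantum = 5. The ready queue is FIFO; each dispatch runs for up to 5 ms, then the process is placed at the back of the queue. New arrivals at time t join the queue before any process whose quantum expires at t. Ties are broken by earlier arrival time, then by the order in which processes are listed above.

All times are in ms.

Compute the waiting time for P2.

Timeline: | P0 0-2 | P1 2-5 | P2 5-10 | P3 10-11 | P4 11-16 | P2 16-21 | P4 21-22 |
Completion: P0=2  P1=5  P2=21  P3=11  P4=22
Turnaround (C−A): P0=2  P1=5  P2=21  P3=11  P4=19
Waiting(P2) = turnaround − burst = 21 − 10 = 11

11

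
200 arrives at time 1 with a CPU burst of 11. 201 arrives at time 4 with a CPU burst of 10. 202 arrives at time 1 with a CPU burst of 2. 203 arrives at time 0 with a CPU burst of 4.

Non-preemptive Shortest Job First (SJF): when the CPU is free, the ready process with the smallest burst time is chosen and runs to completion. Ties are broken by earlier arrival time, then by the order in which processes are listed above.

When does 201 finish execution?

Gantt: | 203 0-4 | 202 4-6 | 201 6-16 | 200 16-27 |
Completion: 200=27  201=16  202=6  203=4
Turnaround (C−A): 200=26  201=12  202=5  203=4

16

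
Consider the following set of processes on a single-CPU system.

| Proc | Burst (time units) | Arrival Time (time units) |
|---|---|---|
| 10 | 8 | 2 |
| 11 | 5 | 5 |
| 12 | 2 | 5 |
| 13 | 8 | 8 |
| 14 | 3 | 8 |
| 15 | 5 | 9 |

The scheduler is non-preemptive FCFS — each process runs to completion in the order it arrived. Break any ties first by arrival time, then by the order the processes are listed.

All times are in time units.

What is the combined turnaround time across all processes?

Timeline: | idle 0-2 | 10 2-10 | 11 10-15 | 12 15-17 | 13 17-25 | 14 25-28 | 15 28-33 |
Completion: 10=10  11=15  12=17  13=25  14=28  15=33
Turnaround = completion − arrival: 10=8, 11=10, 12=12, 13=17, 14=20, 15=24
Total turnaround = 8 + 10 + 12 + 17 + 20 + 24 = 91

91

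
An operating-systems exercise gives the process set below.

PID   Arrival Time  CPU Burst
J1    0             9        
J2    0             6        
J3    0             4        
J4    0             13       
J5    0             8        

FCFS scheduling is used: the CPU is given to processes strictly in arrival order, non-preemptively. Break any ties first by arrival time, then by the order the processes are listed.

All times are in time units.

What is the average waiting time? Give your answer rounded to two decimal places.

15.00

Timeline: | J1 0-9 | J2 9-15 | J3 15-19 | J4 19-32 | J5 32-40 |
Completion: J1=9  J2=15  J3=19  J4=32  J5=40
Waiting times: J1=0, J2=9, J3=15, J4=19, J5=32
Average waiting = (0+9+15+19+32) / 5 = 75/5 = 15.00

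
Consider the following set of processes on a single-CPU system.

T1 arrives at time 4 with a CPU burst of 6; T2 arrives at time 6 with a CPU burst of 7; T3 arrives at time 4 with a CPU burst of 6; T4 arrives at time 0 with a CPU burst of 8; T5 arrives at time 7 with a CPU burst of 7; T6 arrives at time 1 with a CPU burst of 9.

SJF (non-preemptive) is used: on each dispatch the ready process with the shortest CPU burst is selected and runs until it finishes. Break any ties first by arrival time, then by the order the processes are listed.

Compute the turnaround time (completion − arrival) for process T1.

10

Timeline: | T4 0-8 | T1 8-14 | T3 14-20 | T2 20-27 | T5 27-34 | T6 34-43 |
Completion: T1=14  T2=27  T3=20  T4=8  T5=34  T6=43
Turnaround (C−A): T1=10  T2=21  T3=16  T4=8  T5=27  T6=42
Turnaround(T1) = completion − arrival = 14 − 4 = 10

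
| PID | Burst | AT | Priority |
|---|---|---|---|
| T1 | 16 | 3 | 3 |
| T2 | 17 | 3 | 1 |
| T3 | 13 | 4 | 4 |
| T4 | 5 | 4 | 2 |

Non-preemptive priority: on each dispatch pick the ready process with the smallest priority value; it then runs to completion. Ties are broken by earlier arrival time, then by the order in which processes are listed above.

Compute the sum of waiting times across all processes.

75

Schedule: | idle 0-3 | T2 3-20 | T4 20-25 | T1 25-41 | T3 41-54 |
Completion: T1=41  T2=20  T3=54  T4=25
Waiting = turnaround − burst: T1=22, T2=0, T3=37, T4=16
Total waiting = 22 + 0 + 37 + 16 = 75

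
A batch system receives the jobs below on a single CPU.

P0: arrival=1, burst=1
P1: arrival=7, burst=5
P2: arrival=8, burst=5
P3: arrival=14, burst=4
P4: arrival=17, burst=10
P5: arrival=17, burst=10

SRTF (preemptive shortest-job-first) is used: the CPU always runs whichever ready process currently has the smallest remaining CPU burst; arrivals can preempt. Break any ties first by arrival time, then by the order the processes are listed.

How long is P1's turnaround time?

Schedule: | idle 0-1 | P0 1-2 | idle 2-7 | P1 7-12 | P2 12-17 | P3 17-21 | P4 21-31 | P5 31-41 |
Completion: P0=2  P1=12  P2=17  P3=21  P4=31  P5=41
Turnaround(P1) = completion − arrival = 12 − 7 = 5

5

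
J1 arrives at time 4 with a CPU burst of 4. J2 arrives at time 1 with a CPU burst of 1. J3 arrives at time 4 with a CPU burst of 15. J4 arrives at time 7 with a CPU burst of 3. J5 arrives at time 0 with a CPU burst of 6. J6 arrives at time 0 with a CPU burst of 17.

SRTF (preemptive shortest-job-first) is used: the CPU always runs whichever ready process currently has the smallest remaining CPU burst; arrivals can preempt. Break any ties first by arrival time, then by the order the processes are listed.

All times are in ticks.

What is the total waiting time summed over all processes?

46

Schedule: | J5 0-1 | J2 1-2 | J5 2-7 | J4 7-10 | J1 10-14 | J3 14-29 | J6 29-46 |
Completion: J1=14  J2=2  J3=29  J4=10  J5=7  J6=46
Waiting = turnaround − burst: J1=6, J2=0, J3=10, J4=0, J5=1, J6=29
Total waiting = 6 + 0 + 10 + 0 + 1 + 29 = 46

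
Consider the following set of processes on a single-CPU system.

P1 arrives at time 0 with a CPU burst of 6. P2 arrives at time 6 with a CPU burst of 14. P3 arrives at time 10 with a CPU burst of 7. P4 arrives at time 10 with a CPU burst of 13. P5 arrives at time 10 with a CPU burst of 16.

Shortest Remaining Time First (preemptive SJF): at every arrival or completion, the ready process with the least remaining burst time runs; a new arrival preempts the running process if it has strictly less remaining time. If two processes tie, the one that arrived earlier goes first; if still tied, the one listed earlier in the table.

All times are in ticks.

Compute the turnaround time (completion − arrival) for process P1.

6

Timeline: | P1 0-6 | P2 6-10 | P3 10-17 | P2 17-27 | P4 27-40 | P5 40-56 |
Completion: P1=6  P2=27  P3=17  P4=40  P5=56
Turnaround (C−A): P1=6  P2=21  P3=7  P4=30  P5=46
Turnaround(P1) = completion − arrival = 6 − 0 = 6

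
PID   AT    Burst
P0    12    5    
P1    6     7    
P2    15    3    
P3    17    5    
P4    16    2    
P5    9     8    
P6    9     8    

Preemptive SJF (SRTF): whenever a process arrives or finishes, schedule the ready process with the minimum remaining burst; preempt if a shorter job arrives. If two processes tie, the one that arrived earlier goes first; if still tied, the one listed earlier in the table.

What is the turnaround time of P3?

Schedule: | idle 0-6 | P1 6-13 | P0 13-18 | P4 18-20 | P2 20-23 | P3 23-28 | P5 28-36 | P6 36-44 |
Completion: P0=18  P1=13  P2=23  P3=28  P4=20  P5=36  P6=44
Turnaround (C−A): P0=6  P1=7  P2=8  P3=11  P4=4  P5=27  P6=35
Turnaround(P3) = completion − arrival = 28 − 17 = 11

11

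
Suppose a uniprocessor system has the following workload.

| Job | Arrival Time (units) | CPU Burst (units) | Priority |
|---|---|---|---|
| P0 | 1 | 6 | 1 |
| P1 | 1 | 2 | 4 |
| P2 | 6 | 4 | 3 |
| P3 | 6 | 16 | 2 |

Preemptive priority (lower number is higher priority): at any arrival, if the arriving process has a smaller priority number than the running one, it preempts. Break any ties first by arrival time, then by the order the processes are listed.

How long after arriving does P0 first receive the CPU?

Timeline: | idle 0-1 | P0 1-7 | P3 7-23 | P2 23-27 | P1 27-29 |
Completion: P0=7  P1=29  P2=27  P3=23
Turnaround (C−A): P0=6  P1=28  P2=21  P3=17
Response(P0) = first start − arrival = 1 − 1 = 0

0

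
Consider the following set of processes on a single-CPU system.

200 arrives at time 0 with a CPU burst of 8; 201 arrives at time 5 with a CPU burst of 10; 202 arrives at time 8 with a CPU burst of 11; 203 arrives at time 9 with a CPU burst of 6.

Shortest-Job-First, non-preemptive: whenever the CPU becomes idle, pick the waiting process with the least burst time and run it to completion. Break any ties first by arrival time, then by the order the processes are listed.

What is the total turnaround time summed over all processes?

Gantt: | 200 0-8 | 201 8-18 | 203 18-24 | 202 24-35 |
Completion: 200=8  201=18  202=35  203=24
Turnaround (C−A): 200=8  201=13  202=27  203=15
Turnaround = completion − arrival: 200=8, 201=13, 202=27, 203=15
Total turnaround = 8 + 13 + 27 + 15 = 63

63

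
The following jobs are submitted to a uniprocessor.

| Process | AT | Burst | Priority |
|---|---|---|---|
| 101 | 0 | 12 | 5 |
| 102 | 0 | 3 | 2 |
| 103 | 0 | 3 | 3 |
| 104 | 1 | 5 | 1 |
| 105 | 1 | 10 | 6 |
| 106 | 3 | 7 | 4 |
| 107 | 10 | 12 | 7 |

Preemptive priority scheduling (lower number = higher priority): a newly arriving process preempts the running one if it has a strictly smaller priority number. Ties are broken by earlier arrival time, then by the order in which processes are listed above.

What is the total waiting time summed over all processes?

98

Gantt: | 102 0-1 | 104 1-6 | 102 6-8 | 103 8-11 | 106 11-18 | 101 18-30 | 105 30-40 | 107 40-52 |
Completion: 101=30  102=8  103=11  104=6  105=40  106=18  107=52
Waiting = turnaround − burst: 101=18, 102=5, 103=8, 104=0, 105=29, 106=8, 107=30
Total waiting = 18 + 5 + 8 + 0 + 29 + 8 + 30 = 98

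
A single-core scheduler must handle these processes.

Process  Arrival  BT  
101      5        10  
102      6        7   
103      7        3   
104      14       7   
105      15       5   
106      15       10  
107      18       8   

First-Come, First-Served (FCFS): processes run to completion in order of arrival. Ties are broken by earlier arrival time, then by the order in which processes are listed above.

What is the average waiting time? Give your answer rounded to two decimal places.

14.71

Gantt: | idle 0-5 | 101 5-15 | 102 15-22 | 103 22-25 | 104 25-32 | 105 32-37 | 106 37-47 | 107 47-55 |
Completion: 101=15  102=22  103=25  104=32  105=37  106=47  107=55
Turnaround (C−A): 101=10  102=16  103=18  104=18  105=22  106=32  107=37
Waiting times: 101=0, 102=9, 103=15, 104=11, 105=17, 106=22, 107=29
Average waiting = (0+9+15+11+17+22+29) / 7 = 103/7 = 14.71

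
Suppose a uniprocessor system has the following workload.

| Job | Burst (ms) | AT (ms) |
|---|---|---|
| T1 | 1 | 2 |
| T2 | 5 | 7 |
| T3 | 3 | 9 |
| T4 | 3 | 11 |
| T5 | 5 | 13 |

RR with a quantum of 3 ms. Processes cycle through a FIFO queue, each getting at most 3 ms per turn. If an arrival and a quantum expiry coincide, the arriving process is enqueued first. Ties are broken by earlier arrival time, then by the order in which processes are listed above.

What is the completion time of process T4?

Gantt: | idle 0-2 | T1 2-3 | idle 3-7 | T2 7-10 | T3 10-13 | T2 13-15 | T4 15-18 | T5 18-23 |
Completion: T1=3  T2=15  T3=13  T4=18  T5=23

18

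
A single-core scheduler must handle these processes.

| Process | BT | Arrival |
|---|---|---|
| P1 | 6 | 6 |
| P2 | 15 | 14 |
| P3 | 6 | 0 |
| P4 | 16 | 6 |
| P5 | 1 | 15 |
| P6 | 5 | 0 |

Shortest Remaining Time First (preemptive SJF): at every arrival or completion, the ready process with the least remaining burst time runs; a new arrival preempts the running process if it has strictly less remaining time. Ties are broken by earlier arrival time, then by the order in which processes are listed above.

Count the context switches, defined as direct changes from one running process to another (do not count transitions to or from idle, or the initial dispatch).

Gantt: | P6 0-5 | P3 5-11 | P1 11-15 | P5 15-16 | P1 16-18 | P2 18-33 | P4 33-49 |
Completion: P1=18  P2=33  P3=11  P4=49  P5=16  P6=5

6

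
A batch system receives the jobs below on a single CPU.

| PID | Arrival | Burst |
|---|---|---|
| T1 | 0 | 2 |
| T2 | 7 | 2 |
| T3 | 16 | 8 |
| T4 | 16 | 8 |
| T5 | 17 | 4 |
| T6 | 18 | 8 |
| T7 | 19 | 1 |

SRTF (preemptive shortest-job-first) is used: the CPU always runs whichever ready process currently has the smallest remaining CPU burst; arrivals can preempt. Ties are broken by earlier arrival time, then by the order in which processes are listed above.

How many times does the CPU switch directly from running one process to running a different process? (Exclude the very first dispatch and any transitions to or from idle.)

6

Timeline: | T1 0-2 | idle 2-7 | T2 7-9 | idle 9-16 | T3 16-17 | T5 17-19 | T7 19-20 | T5 20-22 | T3 22-29 | T4 29-37 | T6 37-45 |
Completion: T1=2  T2=9  T3=29  T4=37  T5=22  T6=45  T7=20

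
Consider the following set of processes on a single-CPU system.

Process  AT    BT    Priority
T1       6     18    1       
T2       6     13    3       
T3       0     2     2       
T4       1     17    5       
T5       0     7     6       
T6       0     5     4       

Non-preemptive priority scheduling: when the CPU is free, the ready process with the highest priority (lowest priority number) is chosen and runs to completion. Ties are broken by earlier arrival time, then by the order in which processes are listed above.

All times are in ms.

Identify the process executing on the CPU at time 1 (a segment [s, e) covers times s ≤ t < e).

Timeline: | T3 0-2 | T6 2-7 | T1 7-25 | T2 25-38 | T4 38-55 | T5 55-62 |
Completion: T1=25  T2=38  T3=2  T4=55  T5=62  T6=7
Turnaround (C−A): T1=19  T2=32  T3=2  T4=54  T5=62  T6=7

T3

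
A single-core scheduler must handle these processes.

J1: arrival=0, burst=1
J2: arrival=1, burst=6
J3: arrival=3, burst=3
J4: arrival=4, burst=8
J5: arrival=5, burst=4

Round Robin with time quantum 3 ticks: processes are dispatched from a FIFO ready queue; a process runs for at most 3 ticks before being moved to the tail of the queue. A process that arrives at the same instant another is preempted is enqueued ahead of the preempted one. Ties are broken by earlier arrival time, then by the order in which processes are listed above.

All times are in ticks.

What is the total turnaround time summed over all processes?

Timeline: | J1 0-1 | J2 1-4 | J3 4-7 | J4 7-10 | J2 10-13 | J5 13-16 | J4 16-19 | J5 19-20 | J4 20-22 |
Completion: J1=1  J2=13  J3=7  J4=22  J5=20
Turnaround = completion − arrival: J1=1, J2=12, J3=4, J4=18, J5=15
Total turnaround = 1 + 12 + 4 + 18 + 15 = 50

50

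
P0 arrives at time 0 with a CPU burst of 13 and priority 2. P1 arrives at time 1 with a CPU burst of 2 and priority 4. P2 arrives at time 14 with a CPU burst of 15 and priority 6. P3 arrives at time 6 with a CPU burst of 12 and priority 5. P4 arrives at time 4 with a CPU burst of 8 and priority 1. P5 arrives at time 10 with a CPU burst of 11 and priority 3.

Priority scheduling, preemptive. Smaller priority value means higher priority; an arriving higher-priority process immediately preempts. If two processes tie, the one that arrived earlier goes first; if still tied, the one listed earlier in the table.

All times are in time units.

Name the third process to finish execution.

Timeline: | P0 0-4 | P4 4-12 | P0 12-21 | P5 21-32 | P1 32-34 | P3 34-46 | P2 46-61 |
Completion: P0=21  P1=34  P2=61  P3=46  P4=12  P5=32
Turnaround (C−A): P0=21  P1=33  P2=47  P3=40  P4=8  P5=22
Finish order: P4 → P0 → P5 → P1 → P3 → P2

P5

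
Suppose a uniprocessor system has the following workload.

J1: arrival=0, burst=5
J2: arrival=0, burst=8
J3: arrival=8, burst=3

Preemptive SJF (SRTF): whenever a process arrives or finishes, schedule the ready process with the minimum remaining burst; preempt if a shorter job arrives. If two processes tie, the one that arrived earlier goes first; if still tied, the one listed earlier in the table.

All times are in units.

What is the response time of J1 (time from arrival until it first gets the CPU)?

Timeline: | J1 0-5 | J2 5-8 | J3 8-11 | J2 11-16 |
Completion: J1=5  J2=16  J3=11
Turnaround (C−A): J1=5  J2=16  J3=3
Response(J1) = first start − arrival = 0 − 0 = 0

0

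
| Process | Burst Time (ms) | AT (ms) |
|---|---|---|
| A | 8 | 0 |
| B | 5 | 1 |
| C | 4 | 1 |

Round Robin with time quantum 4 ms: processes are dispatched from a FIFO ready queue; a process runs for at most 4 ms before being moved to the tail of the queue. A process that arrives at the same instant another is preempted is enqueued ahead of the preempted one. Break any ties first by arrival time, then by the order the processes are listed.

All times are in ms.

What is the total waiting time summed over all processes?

26

Gantt: | A 0-4 | B 4-8 | C 8-12 | A 12-16 | B 16-17 |
Completion: A=16  B=17  C=12
Turnaround (C−A): A=16  B=16  C=11
Waiting = turnaround − burst: A=8, B=11, C=7
Total waiting = 8 + 11 + 7 = 26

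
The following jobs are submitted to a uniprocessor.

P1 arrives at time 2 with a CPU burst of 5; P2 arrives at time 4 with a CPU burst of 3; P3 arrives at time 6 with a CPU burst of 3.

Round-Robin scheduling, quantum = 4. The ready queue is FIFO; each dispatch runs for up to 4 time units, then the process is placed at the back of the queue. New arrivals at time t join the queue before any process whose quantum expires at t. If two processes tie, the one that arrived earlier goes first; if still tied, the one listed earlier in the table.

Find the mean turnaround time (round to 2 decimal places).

Timeline: | idle 0-2 | P1 2-6 | P2 6-9 | P3 9-12 | P1 12-13 |
Completion: P1=13  P2=9  P3=12
Turnaround (C−A): P1=11  P2=5  P3=6
Turnaround times: P1=11, P2=5, P3=6
Average turnaround = (11+5+6) / 3 = 22/3 = 7.33

7.33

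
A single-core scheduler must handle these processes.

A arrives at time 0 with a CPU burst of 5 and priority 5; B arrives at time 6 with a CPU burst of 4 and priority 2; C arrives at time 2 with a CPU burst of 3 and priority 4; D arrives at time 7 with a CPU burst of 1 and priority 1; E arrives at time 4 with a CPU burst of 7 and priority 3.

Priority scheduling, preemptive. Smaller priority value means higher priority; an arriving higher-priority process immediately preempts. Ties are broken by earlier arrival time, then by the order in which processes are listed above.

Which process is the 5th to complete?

A

Timeline: | A 0-2 | C 2-4 | E 4-6 | B 6-7 | D 7-8 | B 8-11 | E 11-16 | C 16-17 | A 17-20 |
Completion: A=20  B=11  C=17  D=8  E=16
Turnaround (C−A): A=20  B=5  C=15  D=1  E=12
Finish order: D → B → E → C → A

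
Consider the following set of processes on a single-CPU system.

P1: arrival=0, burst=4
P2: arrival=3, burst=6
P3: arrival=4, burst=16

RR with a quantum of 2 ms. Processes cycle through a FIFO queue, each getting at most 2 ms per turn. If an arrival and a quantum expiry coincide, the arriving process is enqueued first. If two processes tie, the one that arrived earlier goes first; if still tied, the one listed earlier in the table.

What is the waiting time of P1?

Timeline: | P1 0-4 | P2 4-6 | P3 6-8 | P2 8-10 | P3 10-12 | P2 12-14 | P3 14-26 |
Completion: P1=4  P2=14  P3=26
Waiting(P1) = turnaround − burst = 4 − 4 = 0

0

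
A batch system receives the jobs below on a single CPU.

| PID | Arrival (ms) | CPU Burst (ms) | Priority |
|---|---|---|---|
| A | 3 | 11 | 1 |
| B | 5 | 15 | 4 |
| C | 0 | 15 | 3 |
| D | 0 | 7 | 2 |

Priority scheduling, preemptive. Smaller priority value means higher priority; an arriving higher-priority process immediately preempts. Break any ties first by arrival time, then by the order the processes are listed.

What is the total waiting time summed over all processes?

57

Schedule: | D 0-3 | A 3-14 | D 14-18 | C 18-33 | B 33-48 |
Completion: A=14  B=48  C=33  D=18
Turnaround (C−A): A=11  B=43  C=33  D=18
Waiting = turnaround − burst: A=0, B=28, C=18, D=11
Total waiting = 0 + 28 + 18 + 11 = 57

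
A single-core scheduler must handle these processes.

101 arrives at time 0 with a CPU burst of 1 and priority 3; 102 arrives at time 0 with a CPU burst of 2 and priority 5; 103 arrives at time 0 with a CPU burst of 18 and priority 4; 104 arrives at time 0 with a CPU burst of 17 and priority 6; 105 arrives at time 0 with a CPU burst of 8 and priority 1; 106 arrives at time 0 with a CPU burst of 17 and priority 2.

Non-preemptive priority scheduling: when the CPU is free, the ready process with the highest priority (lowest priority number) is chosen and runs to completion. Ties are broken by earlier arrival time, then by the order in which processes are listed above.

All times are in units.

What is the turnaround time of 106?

25

Gantt: | 105 0-8 | 106 8-25 | 101 25-26 | 103 26-44 | 102 44-46 | 104 46-63 |
Completion: 101=26  102=46  103=44  104=63  105=8  106=25
Turnaround (C−A): 101=26  102=46  103=44  104=63  105=8  106=25
Turnaround(106) = completion − arrival = 25 − 0 = 25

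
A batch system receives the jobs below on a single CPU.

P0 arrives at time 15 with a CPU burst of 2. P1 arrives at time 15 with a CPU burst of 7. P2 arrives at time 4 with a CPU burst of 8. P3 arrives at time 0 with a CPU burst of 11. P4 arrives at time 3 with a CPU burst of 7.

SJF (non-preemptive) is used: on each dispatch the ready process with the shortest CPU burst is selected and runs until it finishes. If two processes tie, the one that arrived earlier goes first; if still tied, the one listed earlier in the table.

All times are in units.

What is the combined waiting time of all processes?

39

Schedule: | P3 0-11 | P4 11-18 | P0 18-20 | P1 20-27 | P2 27-35 |
Completion: P0=20  P1=27  P2=35  P3=11  P4=18
Waiting = turnaround − burst: P0=3, P1=5, P2=23, P3=0, P4=8
Total waiting = 3 + 5 + 23 + 0 + 8 = 39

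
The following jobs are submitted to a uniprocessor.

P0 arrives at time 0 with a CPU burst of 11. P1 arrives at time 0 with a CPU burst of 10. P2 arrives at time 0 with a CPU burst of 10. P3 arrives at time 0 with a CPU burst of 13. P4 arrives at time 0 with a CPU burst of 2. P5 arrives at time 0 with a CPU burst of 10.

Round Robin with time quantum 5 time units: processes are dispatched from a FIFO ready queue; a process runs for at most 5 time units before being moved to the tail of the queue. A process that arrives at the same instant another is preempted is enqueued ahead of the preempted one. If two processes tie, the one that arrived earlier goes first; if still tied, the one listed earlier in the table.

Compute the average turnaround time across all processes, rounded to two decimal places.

43.67

Schedule: | P0 0-5 | P1 5-10 | P2 10-15 | P3 15-20 | P4 20-22 | P5 22-27 | P0 27-32 | P1 32-37 | P2 37-42 | P3 42-47 | P5 47-52 | P0 52-53 | P3 53-56 |
Completion: P0=53  P1=37  P2=42  P3=56  P4=22  P5=52
Turnaround times: P0=53, P1=37, P2=42, P3=56, P4=22, P5=52
Average turnaround = (53+37+42+56+22+52) / 6 = 262/6 = 43.67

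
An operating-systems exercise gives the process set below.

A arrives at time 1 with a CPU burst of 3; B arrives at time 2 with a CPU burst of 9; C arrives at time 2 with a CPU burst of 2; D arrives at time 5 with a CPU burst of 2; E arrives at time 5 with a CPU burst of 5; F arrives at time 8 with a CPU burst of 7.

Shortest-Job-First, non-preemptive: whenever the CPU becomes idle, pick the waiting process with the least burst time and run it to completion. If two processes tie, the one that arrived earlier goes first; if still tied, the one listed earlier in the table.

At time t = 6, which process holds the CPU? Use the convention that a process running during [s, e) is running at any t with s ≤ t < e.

Timeline: | idle 0-1 | A 1-4 | C 4-6 | D 6-8 | E 8-13 | F 13-20 | B 20-29 |
Completion: A=4  B=29  C=6  D=8  E=13  F=20
Turnaround (C−A): A=3  B=27  C=4  D=3  E=8  F=12

D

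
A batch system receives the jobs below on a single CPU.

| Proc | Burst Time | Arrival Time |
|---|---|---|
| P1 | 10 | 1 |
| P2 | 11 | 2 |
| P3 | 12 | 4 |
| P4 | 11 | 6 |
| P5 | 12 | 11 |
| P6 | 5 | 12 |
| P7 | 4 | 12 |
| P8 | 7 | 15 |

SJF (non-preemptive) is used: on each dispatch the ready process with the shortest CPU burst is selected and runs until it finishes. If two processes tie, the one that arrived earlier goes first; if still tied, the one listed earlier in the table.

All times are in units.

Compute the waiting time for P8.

16

Timeline: | idle 0-1 | P1 1-11 | P2 11-22 | P7 22-26 | P6 26-31 | P8 31-38 | P4 38-49 | P3 49-61 | P5 61-73 |
Completion: P1=11  P2=22  P3=61  P4=49  P5=73  P6=31  P7=26  P8=38
Turnaround (C−A): P1=10  P2=20  P3=57  P4=43  P5=62  P6=19  P7=14  P8=23
Waiting(P8) = turnaround − burst = 23 − 7 = 16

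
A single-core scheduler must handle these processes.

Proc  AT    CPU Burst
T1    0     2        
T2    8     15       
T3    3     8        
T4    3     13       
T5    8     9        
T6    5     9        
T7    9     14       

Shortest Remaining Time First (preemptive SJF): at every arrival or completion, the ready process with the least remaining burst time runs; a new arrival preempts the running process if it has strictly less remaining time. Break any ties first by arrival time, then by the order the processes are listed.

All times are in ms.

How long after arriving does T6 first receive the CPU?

6

Timeline: | T1 0-2 | idle 2-3 | T3 3-11 | T6 11-20 | T5 20-29 | T4 29-42 | T7 42-56 | T2 56-71 |
Completion: T1=2  T2=71  T3=11  T4=42  T5=29  T6=20  T7=56
Turnaround (C−A): T1=2  T2=63  T3=8  T4=39  T5=21  T6=15  T7=47
Response(T6) = first start − arrival = 11 − 5 = 6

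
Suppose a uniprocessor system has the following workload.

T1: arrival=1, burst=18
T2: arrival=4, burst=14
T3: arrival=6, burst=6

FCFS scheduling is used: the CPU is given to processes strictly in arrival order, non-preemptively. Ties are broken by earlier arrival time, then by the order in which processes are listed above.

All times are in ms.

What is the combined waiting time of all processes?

Timeline: | idle 0-1 | T1 1-19 | T2 19-33 | T3 33-39 |
Completion: T1=19  T2=33  T3=39
Waiting = turnaround − burst: T1=0, T2=15, T3=27
Total waiting = 0 + 15 + 27 = 42

42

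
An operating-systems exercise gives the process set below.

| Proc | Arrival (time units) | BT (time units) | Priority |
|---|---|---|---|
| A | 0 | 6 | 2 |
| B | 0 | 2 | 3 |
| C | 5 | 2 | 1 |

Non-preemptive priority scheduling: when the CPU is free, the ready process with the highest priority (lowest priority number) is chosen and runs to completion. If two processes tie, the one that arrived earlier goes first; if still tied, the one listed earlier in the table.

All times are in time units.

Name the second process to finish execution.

C

Schedule: | A 0-6 | C 6-8 | B 8-10 |
Completion: A=6  B=10  C=8
Turnaround (C−A): A=6  B=10  C=3
Finish order: A → C → B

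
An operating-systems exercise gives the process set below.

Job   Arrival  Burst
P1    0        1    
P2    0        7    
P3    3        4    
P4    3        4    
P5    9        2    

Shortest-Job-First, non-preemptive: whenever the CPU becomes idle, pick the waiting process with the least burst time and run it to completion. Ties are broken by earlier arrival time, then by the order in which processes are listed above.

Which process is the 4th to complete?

Schedule: | P1 0-1 | P2 1-8 | P3 8-12 | P5 12-14 | P4 14-18 |
Completion: P1=1  P2=8  P3=12  P4=18  P5=14
Turnaround (C−A): P1=1  P2=8  P3=9  P4=15  P5=5
Finish order: P1 → P2 → P3 → P5 → P4

P5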